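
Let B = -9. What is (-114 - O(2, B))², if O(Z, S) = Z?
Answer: 13456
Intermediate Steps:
(-114 - O(2, B))² = (-114 - 1*2)² = (-114 - 2)² = (-116)² = 13456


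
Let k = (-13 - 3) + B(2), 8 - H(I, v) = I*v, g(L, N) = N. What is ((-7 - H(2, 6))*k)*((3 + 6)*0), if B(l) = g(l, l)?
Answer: 0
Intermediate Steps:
B(l) = l
H(I, v) = 8 - I*v
k = -14 (k = (-13 - 3) + 2 = -16 + 2 = -14)
((-7 - H(2, 6))*k)*((3 + 6)*0) = ((-7 - (8 - 1*2*6))*(-14))*((3 + 6)*0) = ((-7 - (8 - 12))*(-14))*(9*0) = ((-7 - 1*(-4))*(-14))*0 = ((-7 + 4)*(-14))*0 = -3*(-14)*0 = 42*0 = 0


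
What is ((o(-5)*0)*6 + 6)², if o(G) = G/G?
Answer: 36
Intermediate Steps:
o(G) = 1
((o(-5)*0)*6 + 6)² = ((1*0)*6 + 6)² = (0*6 + 6)² = (0 + 6)² = 6² = 36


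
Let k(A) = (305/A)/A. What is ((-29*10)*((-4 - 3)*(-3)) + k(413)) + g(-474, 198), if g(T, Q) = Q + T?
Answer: -1085841949/170569 ≈ -6366.0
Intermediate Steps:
k(A) = 305/A²
((-29*10)*((-4 - 3)*(-3)) + k(413)) + g(-474, 198) = ((-29*10)*((-4 - 3)*(-3)) + 305/413²) + (198 - 474) = (-(-2030)*(-3) + 305*(1/170569)) - 276 = (-290*21 + 305/170569) - 276 = (-6090 + 305/170569) - 276 = -1038764905/170569 - 276 = -1085841949/170569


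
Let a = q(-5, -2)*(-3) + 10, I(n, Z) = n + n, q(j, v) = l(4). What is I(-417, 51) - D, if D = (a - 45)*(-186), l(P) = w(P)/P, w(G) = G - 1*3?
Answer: -14967/2 ≈ -7483.5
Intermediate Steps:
w(G) = -3 + G (w(G) = G - 3 = -3 + G)
l(P) = (-3 + P)/P
q(j, v) = ¼ (q(j, v) = (-3 + 4)/4 = (¼)*1 = ¼)
I(n, Z) = 2*n
a = 37/4 (a = (¼)*(-3) + 10 = -¾ + 10 = 37/4 ≈ 9.2500)
D = 13299/2 (D = (37/4 - 45)*(-186) = -143/4*(-186) = 13299/2 ≈ 6649.5)
I(-417, 51) - D = 2*(-417) - 1*13299/2 = -834 - 13299/2 = -14967/2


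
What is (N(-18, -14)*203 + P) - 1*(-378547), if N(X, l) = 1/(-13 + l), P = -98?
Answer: 10217920/27 ≈ 3.7844e+5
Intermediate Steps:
(N(-18, -14)*203 + P) - 1*(-378547) = (203/(-13 - 14) - 98) - 1*(-378547) = (203/(-27) - 98) + 378547 = (-1/27*203 - 98) + 378547 = (-203/27 - 98) + 378547 = -2849/27 + 378547 = 10217920/27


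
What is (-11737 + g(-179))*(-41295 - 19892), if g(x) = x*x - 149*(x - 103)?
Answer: -3813296214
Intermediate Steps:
g(x) = 15347 + x² - 149*x (g(x) = x² - 149*(-103 + x) = x² + (15347 - 149*x) = 15347 + x² - 149*x)
(-11737 + g(-179))*(-41295 - 19892) = (-11737 + (15347 + (-179)² - 149*(-179)))*(-41295 - 19892) = (-11737 + (15347 + 32041 + 26671))*(-61187) = (-11737 + 74059)*(-61187) = 62322*(-61187) = -3813296214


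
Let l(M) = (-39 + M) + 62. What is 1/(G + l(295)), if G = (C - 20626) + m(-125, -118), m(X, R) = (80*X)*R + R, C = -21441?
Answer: 1/1138133 ≈ 8.7863e-7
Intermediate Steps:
l(M) = 23 + M
m(X, R) = R + 80*R*X (m(X, R) = 80*R*X + R = R + 80*R*X)
G = 1137815 (G = (-21441 - 20626) - 118*(1 + 80*(-125)) = -42067 - 118*(1 - 10000) = -42067 - 118*(-9999) = -42067 + 1179882 = 1137815)
1/(G + l(295)) = 1/(1137815 + (23 + 295)) = 1/(1137815 + 318) = 1/1138133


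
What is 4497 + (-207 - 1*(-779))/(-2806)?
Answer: 6309005/1403 ≈ 4496.8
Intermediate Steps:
4497 + (-207 - 1*(-779))/(-2806) = 4497 + (-207 + 779)*(-1/2806) = 4497 + 572*(-1/2806) = 4497 - 286/1403 = 6309005/1403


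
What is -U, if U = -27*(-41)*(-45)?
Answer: 49815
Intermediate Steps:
U = -49815 (U = 1107*(-45) = -49815)
-U = -1*(-49815) = 49815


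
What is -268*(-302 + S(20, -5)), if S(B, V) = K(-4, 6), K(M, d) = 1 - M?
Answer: 79596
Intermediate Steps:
S(B, V) = 5 (S(B, V) = 1 - 1*(-4) = 1 + 4 = 5)
-268*(-302 + S(20, -5)) = -268*(-302 + 5) = -268*(-297) = 79596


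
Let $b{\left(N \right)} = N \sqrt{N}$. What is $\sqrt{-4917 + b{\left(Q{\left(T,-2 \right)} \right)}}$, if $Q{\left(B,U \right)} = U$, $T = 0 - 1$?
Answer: $\sqrt{-4917 - 2 i \sqrt{2}} \approx 0.0202 - 70.121 i$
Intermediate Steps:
$T = -1$ ($T = 0 - 1 = -1$)
$b{\left(N \right)} = N^{\frac{3}{2}}$
$\sqrt{-4917 + b{\left(Q{\left(T,-2 \right)} \right)}} = \sqrt{-4917 + \left(-2\right)^{\frac{3}{2}}} = \sqrt{-4917 - 2 i \sqrt{2}}$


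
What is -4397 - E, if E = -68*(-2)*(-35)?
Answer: 363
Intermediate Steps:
E = -4760 (E = 136*(-35) = -4760)
-4397 - E = -4397 - 1*(-4760) = -4397 + 4760 = 363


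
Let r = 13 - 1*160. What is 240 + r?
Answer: 93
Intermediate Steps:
r = -147 (r = 13 - 160 = -147)
240 + r = 240 - 147 = 93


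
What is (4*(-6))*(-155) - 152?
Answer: 3568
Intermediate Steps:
(4*(-6))*(-155) - 152 = -24*(-155) - 152 = 3720 - 152 = 3568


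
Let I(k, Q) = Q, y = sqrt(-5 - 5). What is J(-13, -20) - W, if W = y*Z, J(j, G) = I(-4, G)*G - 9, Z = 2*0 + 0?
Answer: 391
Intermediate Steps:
y = I*sqrt(10) (y = sqrt(-10) = I*sqrt(10) ≈ 3.1623*I)
Z = 0 (Z = 0 + 0 = 0)
J(j, G) = -9 + G**2 (J(j, G) = G*G - 9 = G**2 - 9 = -9 + G**2)
W = 0 (W = (I*sqrt(10))*0 = 0)
J(-13, -20) - W = (-9 + (-20)**2) - 1*0 = (-9 + 400) + 0 = 391 + 0 = 391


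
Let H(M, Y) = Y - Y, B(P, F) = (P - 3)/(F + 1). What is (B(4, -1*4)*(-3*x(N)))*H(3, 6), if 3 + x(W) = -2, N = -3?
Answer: 0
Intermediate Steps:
B(P, F) = (-3 + P)/(1 + F)
x(W) = -5 (x(W) = -3 - 2 = -5)
H(M, Y) = 0
(B(4, -1*4)*(-3*x(N)))*H(3, 6) = (((-3 + 4)/(1 - 1*4))*(-3*(-5)))*0 = ((1/(1 - 4))*15)*0 = ((1/(-3))*15)*0 = (-1/3*1*15)*0 = -1/3*15*0 = -5*0 = 0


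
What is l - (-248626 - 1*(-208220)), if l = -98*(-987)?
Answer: 137132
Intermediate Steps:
l = 96726
l - (-248626 - 1*(-208220)) = 96726 - (-248626 - 1*(-208220)) = 96726 - (-248626 + 208220) = 96726 - 1*(-40406) = 96726 + 40406 = 137132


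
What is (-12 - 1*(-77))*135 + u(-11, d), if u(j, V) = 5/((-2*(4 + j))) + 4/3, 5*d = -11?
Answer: 368621/42 ≈ 8776.7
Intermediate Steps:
d = -11/5 (d = (⅕)*(-11) = -11/5 ≈ -2.2000)
u(j, V) = 4/3 + 5/(-8 - 2*j) (u(j, V) = 5/(-8 - 2*j) + 4*(⅓) = 5/(-8 - 2*j) + 4/3 = 4/3 + 5/(-8 - 2*j))
(-12 - 1*(-77))*135 + u(-11, d) = (-12 - 1*(-77))*135 + (17 + 8*(-11))/(6*(4 - 11)) = (-12 + 77)*135 + (⅙)*(17 - 88)/(-7) = 65*135 + (⅙)*(-⅐)*(-71) = 8775 + 71/42 = 368621/42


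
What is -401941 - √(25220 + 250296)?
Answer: -401941 - 2*√68879 ≈ -4.0247e+5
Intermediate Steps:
-401941 - √(25220 + 250296) = -401941 - √275516 = -401941 - 2*√68879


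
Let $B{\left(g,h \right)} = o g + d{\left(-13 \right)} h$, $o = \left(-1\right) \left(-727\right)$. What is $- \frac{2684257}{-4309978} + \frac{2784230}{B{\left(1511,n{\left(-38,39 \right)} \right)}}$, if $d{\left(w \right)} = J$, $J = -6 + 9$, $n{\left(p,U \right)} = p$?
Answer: $\frac{14948312303371}{4734006565574} \approx 3.1576$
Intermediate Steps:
$o = 727$
$J = 3$
$d{\left(w \right)} = 3$
$B{\left(g,h \right)} = 3 h + 727 g$ ($B{\left(g,h \right)} = 727 g + 3 h = 3 h + 727 g$)
$- \frac{2684257}{-4309978} + \frac{2784230}{B{\left(1511,n{\left(-38,39 \right)} \right)}} = - \frac{2684257}{-4309978} + \frac{2784230}{3 \left(-38\right) + 727 \cdot 1511} = \left(-2684257\right) \left(- \frac{1}{4309978}\right) + \frac{2784230}{-114 + 1098497} = \frac{2684257}{4309978} + \frac{2784230}{1098383} = \frac{14948312303371}{4734006565574}$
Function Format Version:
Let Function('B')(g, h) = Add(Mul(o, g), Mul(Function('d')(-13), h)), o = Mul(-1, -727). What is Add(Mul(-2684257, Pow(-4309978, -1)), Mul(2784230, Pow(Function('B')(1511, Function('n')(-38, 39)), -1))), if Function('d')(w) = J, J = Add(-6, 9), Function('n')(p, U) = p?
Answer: Rational(14948312303371, 4734006565574) ≈ 3.1576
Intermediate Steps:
o = 727
J = 3
Function('d')(w) = 3
Function('B')(g, h) = Add(Mul(3, h), Mul(727, g)) (Function('B')(g, h) = Add(Mul(727, g), Mul(3, h)) = Add(Mul(3, h), Mul(727, g)))
Add(Mul(-2684257, Pow(-4309978, -1)), Mul(2784230, Pow(Function('B')(1511, Function('n')(-38, 39)), -1))) = Add(Mul(-2684257, Pow(-4309978, -1)), Mul(2784230, Pow(Add(Mul(3, -38), Mul(727, 1511)), -1))) = Add(Mul(-2684257, Rational(-1, 4309978)), Mul(2784230, Pow(Add(-114, 1098497), -1))) = Add(Rational(2684257, 4309978), Mul(2784230, Pow(1098383, -1))) = Add(Rational(2684257, 4309978), Mul(2784230, Rational(1, 1098383))) = Add(Rational(2684257, 4309978), Rational(2784230, 1098383)) = Rational(14948312303371, 4734006565574)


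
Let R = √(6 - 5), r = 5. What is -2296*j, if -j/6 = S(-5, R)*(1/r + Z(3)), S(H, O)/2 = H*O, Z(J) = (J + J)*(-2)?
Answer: 1625568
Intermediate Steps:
R = 1 (R = √1 = 1)
Z(J) = -4*J (Z(J) = (2*J)*(-2) = -4*J)
S(H, O) = 2*H*O (S(H, O) = 2*(H*O) = 2*H*O)
j = -708 (j = -6*2*(-5)*1*(1/5 - 4*3) = -(-60)*(⅕ - 12) = -(-60)*(-59)/5 = -6*118 = -708)
-2296*j = -2296*(-708) = 1625568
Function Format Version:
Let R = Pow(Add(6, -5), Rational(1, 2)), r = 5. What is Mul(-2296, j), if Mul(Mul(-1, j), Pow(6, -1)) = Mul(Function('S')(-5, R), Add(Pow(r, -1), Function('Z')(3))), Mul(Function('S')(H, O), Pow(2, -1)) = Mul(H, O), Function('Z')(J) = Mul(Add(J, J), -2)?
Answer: 1625568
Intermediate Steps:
R = 1 (R = Pow(1, Rational(1, 2)) = 1)
Function('Z')(J) = Mul(-4, J) (Function('Z')(J) = Mul(Mul(2, J), -2) = Mul(-4, J))
Function('S')(H, O) = Mul(2, H, O) (Function('S')(H, O) = Mul(2, Mul(H, O)) = Mul(2, H, O))
j = -708 (j = Mul(-6, Mul(Mul(2, -5, 1), Add(Pow(5, -1), Mul(-4, 3)))) = Mul(-6, Mul(-10, Add(Rational(1, 5), -12))) = Mul(-6, Mul(-10, Rational(-59, 5))) = Mul(-6, 118) = -708)
Mul(-2296, j) = Mul(-2296, -708) = 1625568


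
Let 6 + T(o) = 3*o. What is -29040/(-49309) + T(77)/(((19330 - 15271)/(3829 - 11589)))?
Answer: -9552848960/22238359 ≈ -429.57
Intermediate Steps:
T(o) = -6 + 3*o
-29040/(-49309) + T(77)/(((19330 - 15271)/(3829 - 11589))) = -29040/(-49309) + (-6 + 3*77)/(((19330 - 15271)/(3829 - 11589))) = -29040*(-1/49309) + (-6 + 231)/((4059/(-7760))) = 29040/49309 + 225/((4059*(-1/7760))) = 29040/49309 + 225/(-4059/7760) = 29040/49309 + 225*(-7760/4059) = 29040/49309 - 194000/451 = -9552848960/22238359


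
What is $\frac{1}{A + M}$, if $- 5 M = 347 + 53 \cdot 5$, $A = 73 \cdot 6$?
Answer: $\frac{5}{1578} \approx 0.0031686$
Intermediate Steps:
$A = 438$
$M = - \frac{612}{5}$ ($M = - \frac{347 + 53 \cdot 5}{5} = - \frac{347 + 265}{5} = \left(- \frac{1}{5}\right) 612 = - \frac{612}{5} \approx -122.4$)
$\frac{1}{A + M} = \frac{1}{438 - \frac{612}{5}} = \frac{1}{\frac{1578}{5}} = \frac{5}{1578}$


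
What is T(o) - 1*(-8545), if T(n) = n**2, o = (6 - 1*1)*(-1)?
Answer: 8570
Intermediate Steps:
o = -5 (o = (6 - 1)*(-1) = 5*(-1) = -5)
T(o) - 1*(-8545) = (-5)**2 - 1*(-8545) = 25 + 8545 = 8570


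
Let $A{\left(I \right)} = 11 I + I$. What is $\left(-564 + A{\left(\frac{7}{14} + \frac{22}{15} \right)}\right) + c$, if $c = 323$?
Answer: $- \frac{1087}{5} \approx -217.4$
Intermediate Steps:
$A{\left(I \right)} = 12 I$
$\left(-564 + A{\left(\frac{7}{14} + \frac{22}{15} \right)}\right) + c = \left(-564 + 12 \left(\frac{7}{14} + \frac{22}{15}\right)\right) + 323 = \left(-564 + 12 \left(7 \cdot \frac{1}{14} + 22 \cdot \frac{1}{15}\right)\right) + 323 = \left(-564 + 12 \left(\frac{1}{2} + \frac{22}{15}\right)\right) + 323 = \left(-564 + 12 \cdot \frac{59}{30}\right) + 323 = \left(-564 + \frac{118}{5}\right) + 323 = - \frac{2702}{5} + 323 = - \frac{1087}{5}$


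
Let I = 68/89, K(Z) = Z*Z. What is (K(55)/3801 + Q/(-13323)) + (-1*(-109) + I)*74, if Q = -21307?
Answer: 12206425769812/1502341449 ≈ 8124.9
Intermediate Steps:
K(Z) = Z²
I = 68/89 (I = 68*(1/89) = 68/89 ≈ 0.76404)
(K(55)/3801 + Q/(-13323)) + (-1*(-109) + I)*74 = (55²/3801 - 21307/(-13323)) + (-1*(-109) + 68/89)*74 = (3025*(1/3801) - 21307*(-1/13323)) + (109 + 68/89)*74 = (3025/3801 + 21307/13323) + (9769/89)*74 = 40429994/16880241 + 722906/89 = 12206425769812/1502341449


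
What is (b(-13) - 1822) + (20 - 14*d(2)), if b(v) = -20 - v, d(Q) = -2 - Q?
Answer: -1753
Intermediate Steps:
(b(-13) - 1822) + (20 - 14*d(2)) = ((-20 - 1*(-13)) - 1822) + (20 - 14*(-2 - 1*2)) = ((-20 + 13) - 1822) + (20 - 14*(-2 - 2)) = (-7 - 1822) + (20 - 14*(-4)) = -1829 + (20 + 56) = -1829 + 76 = -1753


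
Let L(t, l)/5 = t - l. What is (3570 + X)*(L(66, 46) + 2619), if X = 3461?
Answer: 19117289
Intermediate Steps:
L(t, l) = -5*l + 5*t (L(t, l) = 5*(t - l) = -5*l + 5*t)
(3570 + X)*(L(66, 46) + 2619) = (3570 + 3461)*((-5*46 + 5*66) + 2619) = 7031*((-230 + 330) + 2619) = 7031*(100 + 2619) = 7031*2719 = 19117289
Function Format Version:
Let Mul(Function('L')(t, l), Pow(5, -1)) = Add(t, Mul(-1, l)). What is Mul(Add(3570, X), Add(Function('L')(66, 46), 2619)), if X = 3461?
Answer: 19117289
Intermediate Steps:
Function('L')(t, l) = Add(Mul(-5, l), Mul(5, t)) (Function('L')(t, l) = Mul(5, Add(t, Mul(-1, l))) = Add(Mul(-5, l), Mul(5, t)))
Mul(Add(3570, X), Add(Function('L')(66, 46), 2619)) = Mul(Add(3570, 3461), Add(Add(Mul(-5, 46), Mul(5, 66)), 2619)) = Mul(7031, Add(Add(-230, 330), 2619)) = Mul(7031, Add(100, 2619)) = Mul(7031, 2719) = 19117289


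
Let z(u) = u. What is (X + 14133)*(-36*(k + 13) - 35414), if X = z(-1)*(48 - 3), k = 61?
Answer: -536442864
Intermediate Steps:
X = -45 (X = -(48 - 3) = -1*45 = -45)
(X + 14133)*(-36*(k + 13) - 35414) = (-45 + 14133)*(-36*(61 + 13) - 35414) = 14088*(-36*74 - 35414) = 14088*(-2664 - 35414) = 14088*(-38078) = -536442864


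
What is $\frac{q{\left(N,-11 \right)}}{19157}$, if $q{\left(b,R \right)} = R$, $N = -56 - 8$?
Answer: $- \frac{11}{19157} \approx -0.0005742$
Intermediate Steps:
$N = -64$
$\frac{q{\left(N,-11 \right)}}{19157} = - \frac{11}{19157}$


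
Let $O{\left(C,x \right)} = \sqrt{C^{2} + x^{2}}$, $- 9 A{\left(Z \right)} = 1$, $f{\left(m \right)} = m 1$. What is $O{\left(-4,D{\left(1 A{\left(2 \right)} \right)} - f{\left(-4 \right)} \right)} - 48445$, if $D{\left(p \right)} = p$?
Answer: $-48445 + \frac{\sqrt{2521}}{9} \approx -48439.0$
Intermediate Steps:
$f{\left(m \right)} = m$
$A{\left(Z \right)} = - \frac{1}{9}$ ($A{\left(Z \right)} = \left(- \frac{1}{9}\right) 1 = - \frac{1}{9}$)
$O{\left(-4,D{\left(1 A{\left(2 \right)} \right)} - f{\left(-4 \right)} \right)} - 48445 = \sqrt{\left(-4\right)^{2} + \left(1 \left(- \frac{1}{9}\right) - -4\right)^{2}} - 48445 = \sqrt{16 + \left(- \frac{1}{9} + 4\right)^{2}} - 48445 = \sqrt{16 + \left(\frac{35}{9}\right)^{2}} - 48445 = \sqrt{16 + \frac{1225}{81}} - 48445 = \sqrt{\frac{2521}{81}} - 48445 = \frac{\sqrt{2521}}{9} - 48445 = -48445 + \frac{\sqrt{2521}}{9}$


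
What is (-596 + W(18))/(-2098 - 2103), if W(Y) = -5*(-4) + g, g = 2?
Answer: 574/4201 ≈ 0.13663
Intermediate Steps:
W(Y) = 22 (W(Y) = -5*(-4) + 2 = 20 + 2 = 22)
(-596 + W(18))/(-2098 - 2103) = (-596 + 22)/(-2098 - 2103) = -574/(-4201) = -574*(-1/4201) = 574/4201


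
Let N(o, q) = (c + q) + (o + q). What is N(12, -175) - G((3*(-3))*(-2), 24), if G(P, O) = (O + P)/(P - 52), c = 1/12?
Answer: -68683/204 ≈ -336.68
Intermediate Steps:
c = 1/12 ≈ 0.083333
G(P, O) = (O + P)/(-52 + P)
N(o, q) = 1/12 + o + 2*q (N(o, q) = (1/12 + q) + (o + q) = 1/12 + o + 2*q)
N(12, -175) - G((3*(-3))*(-2), 24) = (1/12 + 12 + 2*(-175)) - (24 + (3*(-3))*(-2))/(-52 + (3*(-3))*(-2)) = (1/12 + 12 - 350) - (24 - 9*(-2))/(-52 - 9*(-2)) = -4055/12 - (24 + 18)/(-52 + 18) = -4055/12 - 42/(-34) = -4055/12 - (-1)*42/34 = -4055/12 - 1*(-21/17) = -4055/12 + 21/17 = -68683/204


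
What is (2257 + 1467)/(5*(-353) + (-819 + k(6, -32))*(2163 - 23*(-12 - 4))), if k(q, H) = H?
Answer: -1862/1077823 ≈ -0.0017276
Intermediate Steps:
(2257 + 1467)/(5*(-353) + (-819 + k(6, -32))*(2163 - 23*(-12 - 4))) = (2257 + 1467)/(5*(-353) + (-819 - 32)*(2163 - 23*(-12 - 4))) = 3724/(-1765 - 851*(2163 - 23*(-16))) = 3724/(-1765 - 851*(2163 + 368)) = 3724/(-1765 - 851*2531) = 3724/(-1765 - 2153881) = 3724/(-2155646) = 3724*(-1/2155646) = -1862/1077823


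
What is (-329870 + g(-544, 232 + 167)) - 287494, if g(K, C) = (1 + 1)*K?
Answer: -618452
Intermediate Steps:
g(K, C) = 2*K
(-329870 + g(-544, 232 + 167)) - 287494 = (-329870 + 2*(-544)) - 287494 = (-329870 - 1088) - 287494 = -330958 - 287494 = -618452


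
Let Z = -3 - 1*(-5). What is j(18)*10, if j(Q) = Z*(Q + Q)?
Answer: 720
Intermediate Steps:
Z = 2 (Z = -3 + 5 = 2)
j(Q) = 4*Q (j(Q) = 2*(Q + Q) = 2*(2*Q) = 4*Q)
j(18)*10 = (4*18)*10 = 72*10 = 720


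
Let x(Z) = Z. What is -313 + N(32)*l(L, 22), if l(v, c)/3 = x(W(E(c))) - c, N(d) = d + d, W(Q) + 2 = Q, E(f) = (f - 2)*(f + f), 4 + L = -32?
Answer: 164039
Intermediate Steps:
L = -36 (L = -4 - 32 = -36)
E(f) = 2*f*(-2 + f) (E(f) = (-2 + f)*(2*f) = 2*f*(-2 + f))
W(Q) = -2 + Q
N(d) = 2*d
l(v, c) = -6 - 3*c + 6*c*(-2 + c) (l(v, c) = 3*((-2 + 2*c*(-2 + c)) - c) = 3*(-2 - c + 2*c*(-2 + c)) = -6 - 3*c + 6*c*(-2 + c))
-313 + N(32)*l(L, 22) = -313 + (2*32)*(-6 - 15*22 + 6*22**2) = -313 + 64*(-6 - 330 + 6*484) = -313 + 64*(-6 - 330 + 2904) = -313 + 64*2568 = -313 + 164352 = 164039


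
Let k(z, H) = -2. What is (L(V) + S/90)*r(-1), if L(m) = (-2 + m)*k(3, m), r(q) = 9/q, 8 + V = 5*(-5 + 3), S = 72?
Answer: -1836/5 ≈ -367.20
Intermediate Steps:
V = -18 (V = -8 + 5*(-5 + 3) = -8 + 5*(-2) = -8 - 10 = -18)
L(m) = 4 - 2*m (L(m) = (-2 + m)*(-2) = 4 - 2*m)
(L(V) + S/90)*r(-1) = ((4 - 2*(-18)) + 72/90)*(9/(-1)) = ((4 + 36) + 72*(1/90))*(9*(-1)) = (40 + 4/5)*(-9) = (204/5)*(-9) = -1836/5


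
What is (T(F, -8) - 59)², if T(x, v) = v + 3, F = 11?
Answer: 4096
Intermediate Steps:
T(x, v) = 3 + v
(T(F, -8) - 59)² = ((3 - 8) - 59)² = (-5 - 59)² = (-64)² = 4096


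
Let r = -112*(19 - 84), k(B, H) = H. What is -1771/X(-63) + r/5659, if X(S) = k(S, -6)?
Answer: 10065769/33954 ≈ 296.45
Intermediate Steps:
X(S) = -6
r = 7280 (r = -112*(-65) = 7280)
-1771/X(-63) + r/5659 = -1771/(-6) + 7280/5659 = -1771*(-⅙) + 7280*(1/5659) = 1771/6 + 7280/5659 = 10065769/33954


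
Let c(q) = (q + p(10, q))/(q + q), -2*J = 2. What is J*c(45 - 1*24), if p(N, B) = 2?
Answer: -23/42 ≈ -0.54762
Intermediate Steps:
J = -1 (J = -½*2 = -1)
c(q) = (2 + q)/(2*q) (c(q) = (q + 2)/(q + q) = (2 + q)/((2*q)) = (2 + q)*(1/(2*q)) = (2 + q)/(2*q))
J*c(45 - 1*24) = -(2 + (45 - 1*24))/(2*(45 - 1*24)) = -(2 + (45 - 24))/(2*(45 - 24)) = -(2 + 21)/(2*21) = -23/(2*21) = -1*23/42 = -23/42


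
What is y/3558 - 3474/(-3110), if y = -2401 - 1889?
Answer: -81784/922115 ≈ -0.088692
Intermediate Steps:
y = -4290
y/3558 - 3474/(-3110) = -4290/3558 - 3474/(-3110) = -4290*1/3558 - 3474*(-1/3110) = -715/593 + 1737/1555 = -81784/922115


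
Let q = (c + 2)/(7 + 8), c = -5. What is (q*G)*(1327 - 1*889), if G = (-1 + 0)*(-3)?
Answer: -1314/5 ≈ -262.80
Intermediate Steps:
G = 3 (G = -1*(-3) = 3)
q = -⅕ (q = (-5 + 2)/(7 + 8) = -3/15 = -3*1/15 = -⅕ ≈ -0.20000)
(q*G)*(1327 - 1*889) = (-⅕*3)*(1327 - 1*889) = -3*(1327 - 889)/5 = -⅗*438 = -1314/5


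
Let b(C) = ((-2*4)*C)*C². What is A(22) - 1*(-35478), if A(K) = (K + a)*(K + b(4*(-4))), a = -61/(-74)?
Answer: 29003841/37 ≈ 7.8389e+5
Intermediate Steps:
a = 61/74 (a = -61*(-1/74) = 61/74 ≈ 0.82432)
b(C) = -8*C³ (b(C) = (-8*C)*C² = -8*C³)
A(K) = (32768 + K)*(61/74 + K) (A(K) = (K + 61/74)*(K - 8*(4*(-4))³) = (61/74 + K)*(K - 8*(-16)³) = (61/74 + K)*(K - 8*(-4096)) = (61/74 + K)*(K + 32768) = (61/74 + K)*(32768 + K) = (32768 + K)*(61/74 + K))
A(22) - 1*(-35478) = (999424/37 + 22² + (2424893/74)*22) - 1*(-35478) = (999424/37 + 484 + 26673823/37) + 35478 = 27691155/37 + 35478 = 29003841/37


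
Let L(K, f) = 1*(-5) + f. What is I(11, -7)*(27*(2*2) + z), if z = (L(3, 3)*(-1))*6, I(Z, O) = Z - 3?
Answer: 960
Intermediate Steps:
I(Z, O) = -3 + Z
L(K, f) = -5 + f
z = 12 (z = ((-5 + 3)*(-1))*6 = -2*(-1)*6 = 2*6 = 12)
I(11, -7)*(27*(2*2) + z) = (-3 + 11)*(27*(2*2) + 12) = 8*(27*4 + 12) = 8*(108 + 12) = 8*120 = 960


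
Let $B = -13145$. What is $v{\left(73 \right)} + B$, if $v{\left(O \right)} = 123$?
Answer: $-13022$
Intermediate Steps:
$v{\left(73 \right)} + B = 123 - 13145 = -13022$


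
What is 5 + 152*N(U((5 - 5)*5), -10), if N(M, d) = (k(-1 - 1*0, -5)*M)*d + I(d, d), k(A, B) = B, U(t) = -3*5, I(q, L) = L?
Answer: -115515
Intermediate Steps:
U(t) = -15
N(M, d) = d - 5*M*d (N(M, d) = (-5*M)*d + d = -5*M*d + d = d - 5*M*d)
5 + 152*N(U((5 - 5)*5), -10) = 5 + 152*(-10*(1 - 5*(-15))) = 5 + 152*(-10*(1 + 75)) = 5 + 152*(-10*76) = 5 + 152*(-760) = 5 - 115520 = -115515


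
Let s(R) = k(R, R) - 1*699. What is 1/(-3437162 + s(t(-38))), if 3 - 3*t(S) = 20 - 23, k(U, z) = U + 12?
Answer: -1/3437847 ≈ -2.9088e-7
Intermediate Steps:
k(U, z) = 12 + U
t(S) = 2 (t(S) = 1 - (20 - 23)/3 = 1 - ⅓*(-3) = 1 + 1 = 2)
s(R) = -687 + R (s(R) = (12 + R) - 1*699 = (12 + R) - 699 = -687 + R)
1/(-3437162 + s(t(-38))) = 1/(-3437162 + (-687 + 2)) = 1/(-3437162 - 685) = 1/(-3437847) = -1/3437847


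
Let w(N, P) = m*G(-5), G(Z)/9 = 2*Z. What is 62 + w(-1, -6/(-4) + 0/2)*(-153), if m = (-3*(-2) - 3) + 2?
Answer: 68912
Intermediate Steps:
m = 5 (m = (6 - 3) + 2 = 3 + 2 = 5)
G(Z) = 18*Z (G(Z) = 9*(2*Z) = 18*Z)
w(N, P) = -450 (w(N, P) = 5*(18*(-5)) = 5*(-90) = -450)
62 + w(-1, -6/(-4) + 0/2)*(-153) = 62 - 450*(-153) = 62 + 68850 = 68912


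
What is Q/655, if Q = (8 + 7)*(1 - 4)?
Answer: -9/131 ≈ -0.068702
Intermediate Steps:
Q = -45 (Q = 15*(-3) = -45)
Q/655 = -45/655 = -45*1/655 = -9/131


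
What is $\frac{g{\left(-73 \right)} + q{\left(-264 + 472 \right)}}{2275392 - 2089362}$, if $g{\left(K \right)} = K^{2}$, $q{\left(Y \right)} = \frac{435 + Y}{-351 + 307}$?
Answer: $\frac{233833}{8185320} \approx 0.028567$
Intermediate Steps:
$q{\left(Y \right)} = - \frac{435}{44} - \frac{Y}{44}$ ($q{\left(Y \right)} = \frac{435 + Y}{-44} = \left(435 + Y\right) \left(- \frac{1}{44}\right) = - \frac{435}{44} - \frac{Y}{44}$)
$\frac{g{\left(-73 \right)} + q{\left(-264 + 472 \right)}}{2275392 - 2089362} = \frac{\left(-73\right)^{2} - \left(\frac{435}{44} + \frac{-264 + 472}{44}\right)}{2275392 - 2089362} = \frac{5329 - \frac{643}{44}}{2275392 - 2089362} = \frac{5329 - \frac{643}{44}}{186030} = \left(5329 - \frac{643}{44}\right) \frac{1}{186030} = \frac{233833}{44} \cdot \frac{1}{186030} = \frac{233833}{8185320}$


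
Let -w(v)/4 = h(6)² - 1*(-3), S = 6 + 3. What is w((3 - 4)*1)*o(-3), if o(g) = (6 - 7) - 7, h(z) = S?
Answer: 2688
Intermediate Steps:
S = 9
h(z) = 9
w(v) = -336 (w(v) = -4*(9² - 1*(-3)) = -4*(81 + 3) = -4*84 = -336)
o(g) = -8 (o(g) = -1 - 7 = -8)
w((3 - 4)*1)*o(-3) = -336*(-8) = 2688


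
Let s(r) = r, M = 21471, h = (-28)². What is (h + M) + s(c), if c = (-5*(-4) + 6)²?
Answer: 22931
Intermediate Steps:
h = 784
c = 676 (c = (20 + 6)² = 26² = 676)
(h + M) + s(c) = (784 + 21471) + 676 = 22255 + 676 = 22931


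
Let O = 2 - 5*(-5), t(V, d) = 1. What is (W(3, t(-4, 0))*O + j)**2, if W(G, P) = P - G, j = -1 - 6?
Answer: 3721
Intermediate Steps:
O = 27 (O = 2 + 25 = 27)
j = -7
(W(3, t(-4, 0))*O + j)**2 = ((1 - 1*3)*27 - 7)**2 = ((1 - 3)*27 - 7)**2 = (-2*27 - 7)**2 = (-54 - 7)**2 = (-61)**2 = 3721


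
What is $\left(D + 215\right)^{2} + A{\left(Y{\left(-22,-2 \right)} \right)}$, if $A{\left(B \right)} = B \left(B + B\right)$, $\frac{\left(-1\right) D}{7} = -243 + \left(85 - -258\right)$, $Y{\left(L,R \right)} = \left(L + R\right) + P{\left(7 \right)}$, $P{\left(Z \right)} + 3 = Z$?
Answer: $236025$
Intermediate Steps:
$P{\left(Z \right)} = -3 + Z$
$Y{\left(L,R \right)} = 4 + L + R$ ($Y{\left(L,R \right)} = \left(L + R\right) + \left(-3 + 7\right) = \left(L + R\right) + 4 = 4 + L + R$)
$D = -700$ ($D = - 7 \left(-243 + \left(85 - -258\right)\right) = - 7 \left(-243 + \left(85 + 258\right)\right) = - 7 \left(-243 + 343\right) = \left(-7\right) 100 = -700$)
$A{\left(B \right)} = 2 B^{2}$ ($A{\left(B \right)} = B 2 B = 2 B^{2}$)
$\left(D + 215\right)^{2} + A{\left(Y{\left(-22,-2 \right)} \right)} = \left(-700 + 215\right)^{2} + 2 \left(4 - 22 - 2\right)^{2} = \left(-485\right)^{2} + 2 \left(-20\right)^{2} = 235225 + 2 \cdot 400 = 235225 + 800 = 236025$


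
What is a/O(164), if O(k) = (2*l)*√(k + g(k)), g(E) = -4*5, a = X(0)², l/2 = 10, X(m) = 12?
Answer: 3/10 ≈ 0.30000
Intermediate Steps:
l = 20 (l = 2*10 = 20)
a = 144 (a = 12² = 144)
g(E) = -20
O(k) = 40*√(-20 + k) (O(k) = (2*20)*√(k - 20) = 40*√(-20 + k))
a/O(164) = 144/((40*√(-20 + 164))) = 144/((40*√144)) = 144/((40*12)) = 144/480 = 144*(1/480) = 3/10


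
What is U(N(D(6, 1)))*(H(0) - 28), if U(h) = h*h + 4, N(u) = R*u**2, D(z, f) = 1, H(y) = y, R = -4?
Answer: -560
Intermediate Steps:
N(u) = -4*u**2
U(h) = 4 + h**2 (U(h) = h**2 + 4 = 4 + h**2)
U(N(D(6, 1)))*(H(0) - 28) = (4 + (-4*1**2)**2)*(0 - 28) = (4 + (-4*1)**2)*(-28) = (4 + (-4)**2)*(-28) = (4 + 16)*(-28) = 20*(-28) = -560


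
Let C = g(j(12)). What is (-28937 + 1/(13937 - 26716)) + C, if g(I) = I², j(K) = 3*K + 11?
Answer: -341557113/12779 ≈ -26728.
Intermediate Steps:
j(K) = 11 + 3*K
C = 2209 (C = (11 + 3*12)² = (11 + 36)² = 47² = 2209)
(-28937 + 1/(13937 - 26716)) + C = (-28937 + 1/(13937 - 26716)) + 2209 = (-28937 + 1/(-12779)) + 2209 = (-28937 - 1/12779) + 2209 = -369785924/12779 + 2209 = -341557113/12779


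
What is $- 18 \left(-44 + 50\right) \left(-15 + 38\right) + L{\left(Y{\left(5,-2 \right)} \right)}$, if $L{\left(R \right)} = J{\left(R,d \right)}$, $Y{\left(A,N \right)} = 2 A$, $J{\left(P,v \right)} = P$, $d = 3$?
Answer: $-2474$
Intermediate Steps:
$L{\left(R \right)} = R$
$- 18 \left(-44 + 50\right) \left(-15 + 38\right) + L{\left(Y{\left(5,-2 \right)} \right)} = - 18 \left(-44 + 50\right) \left(-15 + 38\right) + 2 \cdot 5 = - 18 \cdot 6 \cdot 23 + 10 = \left(-18\right) 138 + 10 = -2484 + 10 = -2474$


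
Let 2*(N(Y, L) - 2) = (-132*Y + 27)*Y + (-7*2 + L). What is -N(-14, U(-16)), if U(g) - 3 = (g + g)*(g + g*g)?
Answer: 33937/2 ≈ 16969.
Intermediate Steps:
U(g) = 3 + 2*g*(g + g²) (U(g) = 3 + (g + g)*(g + g*g) = 3 + (2*g)*(g + g²) = 3 + 2*g*(g + g²))
N(Y, L) = -5 + L/2 + Y*(27 - 132*Y)/2 (N(Y, L) = 2 + ((-132*Y + 27)*Y + (-7*2 + L))/2 = 2 + ((27 - 132*Y)*Y + (-14 + L))/2 = 2 + (Y*(27 - 132*Y) + (-14 + L))/2 = 2 + (-14 + L + Y*(27 - 132*Y))/2 = 2 + (-7 + L/2 + Y*(27 - 132*Y)/2) = -5 + L/2 + Y*(27 - 132*Y)/2)
-N(-14, U(-16)) = -(-5 + (3 + 2*(-16)² + 2*(-16)³)/2 - 66*(-14)² + (27/2)*(-14)) = -(-5 + (3 + 2*256 + 2*(-4096))/2 - 66*196 - 189) = -(-5 + (3 + 512 - 8192)/2 - 12936 - 189) = -(-5 + (½)*(-7677) - 12936 - 189) = -(-5 - 7677/2 - 12936 - 189) = -1*(-33937/2) = 33937/2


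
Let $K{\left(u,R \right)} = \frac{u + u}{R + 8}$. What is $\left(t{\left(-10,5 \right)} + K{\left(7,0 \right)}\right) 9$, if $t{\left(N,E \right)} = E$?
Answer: $\frac{243}{4} \approx 60.75$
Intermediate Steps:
$K{\left(u,R \right)} = \frac{2 u}{8 + R}$
$\left(t{\left(-10,5 \right)} + K{\left(7,0 \right)}\right) 9 = \left(5 + 2 \cdot 7 \frac{1}{8 + 0}\right) 9 = \left(5 + 2 \cdot 7 \cdot \frac{1}{8}\right) 9 = \left(5 + \frac{7}{4}\right) 9 = \frac{27}{4} \cdot 9 = \frac{243}{4}$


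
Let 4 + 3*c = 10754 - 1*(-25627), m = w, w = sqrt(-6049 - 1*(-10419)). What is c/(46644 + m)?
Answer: 12295426/47296921 - 36377*sqrt(4370)/6526975098 ≈ 0.25959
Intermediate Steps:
w = sqrt(4370) (w = sqrt(-6049 + 10419) = sqrt(4370) ≈ 66.106)
m = sqrt(4370) ≈ 66.106
c = 36377/3 (c = -4/3 + (10754 - 1*(-25627))/3 = -4/3 + (10754 + 25627)/3 = -4/3 + (1/3)*36381 = -4/3 + 12127 = 36377/3 ≈ 12126.)
c/(46644 + m) = 36377/(3*(46644 + sqrt(4370)))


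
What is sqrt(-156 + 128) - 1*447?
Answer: -447 + 2*I*sqrt(7) ≈ -447.0 + 5.2915*I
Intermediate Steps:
sqrt(-156 + 128) - 1*447 = sqrt(-28) - 447 = 2*I*sqrt(7) - 447 = -447 + 2*I*sqrt(7)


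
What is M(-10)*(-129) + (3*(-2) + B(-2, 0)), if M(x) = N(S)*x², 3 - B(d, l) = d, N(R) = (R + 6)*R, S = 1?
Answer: -90301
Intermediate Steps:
N(R) = R*(6 + R) (N(R) = (6 + R)*R = R*(6 + R))
B(d, l) = 3 - d
M(x) = 7*x² (M(x) = (1*(6 + 1))*x² = (1*7)*x² = 7*x²)
M(-10)*(-129) + (3*(-2) + B(-2, 0)) = (7*(-10)²)*(-129) + (3*(-2) + (3 - 1*(-2))) = (7*100)*(-129) + (-6 + (3 + 2)) = 700*(-129) + (-6 + 5) = -90300 - 1 = -90301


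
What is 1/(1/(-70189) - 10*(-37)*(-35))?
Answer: -70189/908947551 ≈ -7.7220e-5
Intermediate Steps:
1/(1/(-70189) - 10*(-37)*(-35)) = 1/(-1/70189 + 370*(-35)) = 1/(-1/70189 - 12950) = 1/(-908947551/70189) = -70189/908947551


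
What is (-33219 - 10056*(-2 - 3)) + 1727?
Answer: 18788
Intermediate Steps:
(-33219 - 10056*(-2 - 3)) + 1727 = (-33219 - 10056*(-5)) + 1727 = (-33219 + 50280) + 1727 = 17061 + 1727 = 18788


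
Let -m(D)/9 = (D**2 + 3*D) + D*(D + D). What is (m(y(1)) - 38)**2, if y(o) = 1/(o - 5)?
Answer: 277729/256 ≈ 1084.9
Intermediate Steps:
y(o) = 1/(-5 + o)
m(D) = -27*D - 27*D**2 (m(D) = -9*((D**2 + 3*D) + D*(D + D)) = -9*((D**2 + 3*D) + D*(2*D)) = -9*((D**2 + 3*D) + 2*D**2) = -9*(3*D + 3*D**2) = -27*D - 27*D**2)
(m(y(1)) - 38)**2 = (-27*(1 + 1/(-5 + 1))/(-5 + 1) - 38)**2 = (-27*(1 + 1/(-4))/(-4) - 38)**2 = (-27*(-1/4)*(1 - 1/4) - 38)**2 = (-27*(-1/4)*3/4 - 38)**2 = (81/16 - 38)**2 = (-527/16)**2 = 277729/256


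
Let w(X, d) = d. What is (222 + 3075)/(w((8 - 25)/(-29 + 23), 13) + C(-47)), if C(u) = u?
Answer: -3297/34 ≈ -96.971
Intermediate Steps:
(222 + 3075)/(w((8 - 25)/(-29 + 23), 13) + C(-47)) = (222 + 3075)/(13 - 47) = 3297/(-34) = 3297*(-1/34) = -3297/34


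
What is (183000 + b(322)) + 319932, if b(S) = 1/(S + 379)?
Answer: 352555333/701 ≈ 5.0293e+5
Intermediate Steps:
b(S) = 1/(379 + S)
(183000 + b(322)) + 319932 = (183000 + 1/(379 + 322)) + 319932 = (183000 + 1/701) + 319932 = 128283001/701 + 319932 = 352555333/701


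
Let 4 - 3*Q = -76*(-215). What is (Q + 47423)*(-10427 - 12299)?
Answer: -2861953358/3 ≈ -9.5398e+8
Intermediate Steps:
Q = -16336/3 (Q = 4/3 - (-76)*(-215)/3 = 4/3 - 1/3*16340 = 4/3 - 16340/3 = -16336/3 ≈ -5445.3)
(Q + 47423)*(-10427 - 12299) = (-16336/3 + 47423)*(-10427 - 12299) = (125933/3)*(-22726) = -2861953358/3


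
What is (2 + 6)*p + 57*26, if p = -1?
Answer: 1474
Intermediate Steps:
(2 + 6)*p + 57*26 = (2 + 6)*(-1) + 57*26 = 8*(-1) + 1482 = -8 + 1482 = 1474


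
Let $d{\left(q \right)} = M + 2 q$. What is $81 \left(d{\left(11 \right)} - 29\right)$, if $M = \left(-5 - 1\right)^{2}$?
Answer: $2349$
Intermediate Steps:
$M = 36$ ($M = \left(-6\right)^{2} = 36$)
$d{\left(q \right)} = 36 + 2 q$
$81 \left(d{\left(11 \right)} - 29\right) = 81 \left(\left(36 + 2 \cdot 11\right) - 29\right) = 81 \left(\left(36 + 22\right) - 29\right) = 81 \left(58 - 29\right) = 81 \cdot 29 = 2349$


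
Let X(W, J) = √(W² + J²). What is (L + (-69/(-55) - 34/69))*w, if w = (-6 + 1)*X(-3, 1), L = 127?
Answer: -484856*√10/759 ≈ -2020.1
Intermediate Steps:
X(W, J) = √(J² + W²)
w = -5*√10 (w = (-6 + 1)*√(1² + (-3)²) = -5*√(1 + 9) = -5*√10 ≈ -15.811)
(L + (-69/(-55) - 34/69))*w = (127 + (-69/(-55) - 34/69))*(-5*√10) = (127 + (-69*(-1/55) - 34*1/69))*(-5*√10) = (127 + (69/55 - 34/69))*(-5*√10) = (127 + 2891/3795)*(-5*√10) = 484856*(-5*√10)/3795 = -484856*√10/759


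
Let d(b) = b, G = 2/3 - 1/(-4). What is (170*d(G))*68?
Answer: 31790/3 ≈ 10597.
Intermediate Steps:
G = 11/12 (G = 2*(⅓) - 1*(-¼) = ⅔ + ¼ = 11/12 ≈ 0.91667)
(170*d(G))*68 = (170*(11/12))*68 = (935/6)*68 = 31790/3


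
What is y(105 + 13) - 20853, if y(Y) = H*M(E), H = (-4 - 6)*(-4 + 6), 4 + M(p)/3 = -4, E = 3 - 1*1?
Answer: -20373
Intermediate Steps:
E = 2 (E = 3 - 1 = 2)
M(p) = -24 (M(p) = -12 + 3*(-4) = -12 - 12 = -24)
H = -20 (H = -10*2 = -20)
y(Y) = 480 (y(Y) = -20*(-24) = 480)
y(105 + 13) - 20853 = 480 - 20853 = -20373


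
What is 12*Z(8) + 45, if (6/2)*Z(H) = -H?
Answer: 13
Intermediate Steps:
Z(H) = -H/3 (Z(H) = (-H)/3 = -H/3)
12*Z(8) + 45 = 12*(-⅓*8) + 45 = 12*(-8/3) + 45 = -32 + 45 = 13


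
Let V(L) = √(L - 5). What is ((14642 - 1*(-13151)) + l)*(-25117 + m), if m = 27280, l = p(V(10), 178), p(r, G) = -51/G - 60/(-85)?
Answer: 181914544581/3026 ≈ 6.0117e+7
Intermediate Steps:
V(L) = √(-5 + L)
p(r, G) = 12/17 - 51/G (p(r, G) = -51/G - 60*(-1/85) = -51/G + 12/17 = 12/17 - 51/G)
l = 1269/3026 (l = 12/17 - 51/178 = 1269/3026 ≈ 0.41937)
((14642 - 1*(-13151)) + l)*(-25117 + m) = ((14642 - 1*(-13151)) + 1269/3026)*(-25117 + 27280) = ((14642 + 13151) + 1269/3026)*2163 = (27793 + 1269/3026)*2163 = (84102887/3026)*2163 = 181914544581/3026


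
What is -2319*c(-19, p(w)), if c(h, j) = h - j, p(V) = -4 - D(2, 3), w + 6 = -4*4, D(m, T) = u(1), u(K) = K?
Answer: 32466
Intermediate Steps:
D(m, T) = 1
w = -22 (w = -6 - 4*4 = -6 - 16 = -22)
p(V) = -5 (p(V) = -4 - 1*1 = -4 - 1 = -5)
-2319*c(-19, p(w)) = -2319*(-19 - 1*(-5)) = -2319*(-19 + 5) = -2319*(-14) = 32466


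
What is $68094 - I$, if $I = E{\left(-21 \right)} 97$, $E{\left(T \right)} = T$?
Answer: $70131$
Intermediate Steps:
$I = -2037$ ($I = \left(-21\right) 97 = -2037$)
$68094 - I = 68094 - -2037 = 68094 + 2037 = 70131$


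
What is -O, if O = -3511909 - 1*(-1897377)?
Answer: 1614532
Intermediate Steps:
O = -1614532 (O = -3511909 + 1897377 = -1614532)
-O = -1*(-1614532) = 1614532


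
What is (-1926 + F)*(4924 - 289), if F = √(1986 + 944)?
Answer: -8927010 + 4635*√2930 ≈ -8.6761e+6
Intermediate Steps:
F = √2930 ≈ 54.129
(-1926 + F)*(4924 - 289) = (-1926 + √2930)*(4924 - 289) = (-1926 + √2930)*4635 = -8927010 + 4635*√2930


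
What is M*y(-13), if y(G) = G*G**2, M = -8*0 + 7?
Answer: -15379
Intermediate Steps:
M = 7 (M = 0 + 7 = 7)
y(G) = G**3
M*y(-13) = 7*(-13)**3 = 7*(-2197) = -15379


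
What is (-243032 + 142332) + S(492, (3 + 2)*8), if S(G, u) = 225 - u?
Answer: -100515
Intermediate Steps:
(-243032 + 142332) + S(492, (3 + 2)*8) = (-243032 + 142332) + (225 - (3 + 2)*8) = -100700 + (225 - 5*8) = -100700 + (225 - 1*40) = -100700 + (225 - 40) = -100700 + 185 = -100515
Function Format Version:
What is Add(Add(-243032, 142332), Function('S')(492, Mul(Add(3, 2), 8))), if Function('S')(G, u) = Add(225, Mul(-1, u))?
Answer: -100515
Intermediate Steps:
Add(Add(-243032, 142332), Function('S')(492, Mul(Add(3, 2), 8))) = Add(Add(-243032, 142332), Add(225, Mul(-1, Mul(Add(3, 2), 8)))) = Add(-100700, Add(225, Mul(-1, Mul(5, 8)))) = Add(-100700, Add(225, Mul(-1, 40))) = Add(-100700, Add(225, -40)) = Add(-100700, 185) = -100515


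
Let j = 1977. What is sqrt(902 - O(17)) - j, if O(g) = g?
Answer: -1977 + sqrt(885) ≈ -1947.3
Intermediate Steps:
sqrt(902 - O(17)) - j = sqrt(902 - 1*17) - 1*1977 = sqrt(902 - 17) - 1977 = sqrt(885) - 1977 = -1977 + sqrt(885)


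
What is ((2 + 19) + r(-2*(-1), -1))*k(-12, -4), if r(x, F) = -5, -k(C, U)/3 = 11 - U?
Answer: -720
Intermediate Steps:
k(C, U) = -33 + 3*U (k(C, U) = -3*(11 - U) = -33 + 3*U)
((2 + 19) + r(-2*(-1), -1))*k(-12, -4) = ((2 + 19) - 5)*(-33 + 3*(-4)) = (21 - 5)*(-33 - 12) = 16*(-45) = -720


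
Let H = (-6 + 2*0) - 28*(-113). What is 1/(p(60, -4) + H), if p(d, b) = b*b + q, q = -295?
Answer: 1/2879 ≈ 0.00034734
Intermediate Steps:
p(d, b) = -295 + b² (p(d, b) = b*b - 295 = b² - 295 = -295 + b²)
H = 3158 (H = (-6 + 0) + 3164 = -6 + 3164 = 3158)
1/(p(60, -4) + H) = 1/((-295 + (-4)²) + 3158) = 1/((-295 + 16) + 3158) = 1/(-279 + 3158) = 1/2879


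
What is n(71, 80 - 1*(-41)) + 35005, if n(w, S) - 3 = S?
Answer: 35129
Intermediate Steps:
n(w, S) = 3 + S
n(71, 80 - 1*(-41)) + 35005 = (3 + (80 - 1*(-41))) + 35005 = (3 + (80 + 41)) + 35005 = (3 + 121) + 35005 = 124 + 35005 = 35129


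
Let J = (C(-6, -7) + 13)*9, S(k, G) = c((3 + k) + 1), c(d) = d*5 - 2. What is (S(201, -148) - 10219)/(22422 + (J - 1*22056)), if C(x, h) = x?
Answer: -836/39 ≈ -21.436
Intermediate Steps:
c(d) = -2 + 5*d (c(d) = 5*d - 2 = -2 + 5*d)
S(k, G) = 18 + 5*k (S(k, G) = -2 + 5*((3 + k) + 1) = -2 + 5*(4 + k) = -2 + (20 + 5*k) = 18 + 5*k)
J = 63 (J = (-6 + 13)*9 = 7*9 = 63)
(S(201, -148) - 10219)/(22422 + (J - 1*22056)) = ((18 + 5*201) - 10219)/(22422 + (63 - 1*22056)) = ((18 + 1005) - 10219)/(22422 + (63 - 22056)) = (1023 - 10219)/(22422 - 21993) = -9196/429 = -9196*1/429 = -836/39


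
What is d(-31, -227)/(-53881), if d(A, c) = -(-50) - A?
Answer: -81/53881 ≈ -0.0015033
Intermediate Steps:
d(A, c) = 50 - A (d(A, c) = -1*(-50) - A = 50 - A)
d(-31, -227)/(-53881) = (50 - 1*(-31))/(-53881) = (50 + 31)*(-1/53881) = 81*(-1/53881) = -81/53881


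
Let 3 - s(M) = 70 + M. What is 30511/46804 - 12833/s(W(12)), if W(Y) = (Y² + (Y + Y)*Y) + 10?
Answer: 616165831/23823236 ≈ 25.864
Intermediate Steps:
W(Y) = 10 + 3*Y² (W(Y) = (Y² + (2*Y)*Y) + 10 = (Y² + 2*Y²) + 10 = 3*Y² + 10 = 10 + 3*Y²)
s(M) = -67 - M (s(M) = 3 - (70 + M) = 3 + (-70 - M) = -67 - M)
30511/46804 - 12833/s(W(12)) = 30511/46804 - 12833/(-67 - (10 + 3*12²)) = 30511*(1/46804) - 12833/(-67 - (10 + 3*144)) = 30511/46804 - 12833/(-67 - (10 + 432)) = 30511/46804 - 12833/(-67 - 1*442) = 30511/46804 - 12833/(-67 - 442) = 30511/46804 - 12833/(-509) = 30511/46804 - 12833*(-1/509) = 30511/46804 + 12833/509 = 616165831/23823236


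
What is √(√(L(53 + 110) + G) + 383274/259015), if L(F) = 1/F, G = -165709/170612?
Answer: √(19194139208277758215497240 + 932861165148657550*I*√186603149900245)/3601571975170 ≈ 1.2759 + 0.38498*I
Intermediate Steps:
G = -165709/170612 (G = -165709*1/170612 = -165709/170612 ≈ -0.97126)
√(√(L(53 + 110) + G) + 383274/259015) = √(√(1/(53 + 110) - 165709/170612) + 383274/259015) = √(√(1/163 - 165709/170612) + 383274*(1/259015)) = √(√(1/163 - 165709/170612) + 383274/259015) = √(√(-26839955/27809756) + 383274/259015) = √(I*√186603149900245/13904878 + 383274/259015) = √(383274/259015 + I*√186603149900245/13904878)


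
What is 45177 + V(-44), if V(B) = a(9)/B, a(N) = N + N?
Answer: 993885/22 ≈ 45177.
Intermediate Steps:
a(N) = 2*N
V(B) = 18/B (V(B) = (2*9)/B = 18/B)
45177 + V(-44) = 45177 + 18/(-44) = 45177 + 18*(-1/44) = 45177 - 9/22 = 993885/22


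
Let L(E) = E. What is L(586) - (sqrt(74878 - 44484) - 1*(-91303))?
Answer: -90717 - sqrt(30394) ≈ -90891.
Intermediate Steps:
L(586) - (sqrt(74878 - 44484) - 1*(-91303)) = 586 - (sqrt(74878 - 44484) - 1*(-91303)) = 586 - (sqrt(30394) + 91303) = 586 - (91303 + sqrt(30394)) = 586 + (-91303 - sqrt(30394)) = -90717 - sqrt(30394)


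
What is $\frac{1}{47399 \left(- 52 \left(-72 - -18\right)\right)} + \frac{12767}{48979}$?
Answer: $\frac{1699241685643}{6518928183768} \approx 0.26066$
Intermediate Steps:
$\frac{1}{47399 \left(- 52 \left(-72 - -18\right)\right)} + \frac{12767}{48979} = \frac{1}{47399 \left(- 52 \left(-72 + 18\right)\right)} + 12767 \cdot \frac{1}{48979} = \frac{1}{47399 \left(\left(-52\right) \left(-54\right)\right)} + \frac{12767}{48979} = \frac{1}{47399 \cdot 2808} + \frac{12767}{48979} = \frac{1}{47399} \cdot \frac{1}{2808} + \frac{12767}{48979} = \frac{1}{133096392} + \frac{12767}{48979} = \frac{1699241685643}{6518928183768}$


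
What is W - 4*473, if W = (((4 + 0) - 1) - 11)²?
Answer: -1828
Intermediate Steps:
W = 64 (W = ((4 - 1) - 11)² = (3 - 11)² = (-8)² = 64)
W - 4*473 = 64 - 4*473 = 64 - 1892 = -1828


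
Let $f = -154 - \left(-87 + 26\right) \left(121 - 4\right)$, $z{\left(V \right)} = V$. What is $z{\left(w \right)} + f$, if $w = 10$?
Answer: $6993$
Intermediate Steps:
$f = 6983$ ($f = -154 - \left(-61\right) 117 = -154 - -7137 = -154 + 7137 = 6983$)
$z{\left(w \right)} + f = 10 + 6983 = 6993$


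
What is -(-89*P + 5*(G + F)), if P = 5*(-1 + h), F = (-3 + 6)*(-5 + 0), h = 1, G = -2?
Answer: 85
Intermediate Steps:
F = -15 (F = 3*(-5) = -15)
P = 0 (P = 5*(-1 + 1) = 5*0 = 0)
-(-89*P + 5*(G + F)) = -(-89*0 + 5*(-2 - 15)) = -(0 + 5*(-17)) = -(0 - 85) = -1*(-85) = 85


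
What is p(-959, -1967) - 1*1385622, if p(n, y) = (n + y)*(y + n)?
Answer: 7175854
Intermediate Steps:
p(n, y) = (n + y)**2 (p(n, y) = (n + y)*(n + y) = (n + y)**2)
p(-959, -1967) - 1*1385622 = (-959 - 1967)**2 - 1*1385622 = (-2926)**2 - 1385622 = 8561476 - 1385622 = 7175854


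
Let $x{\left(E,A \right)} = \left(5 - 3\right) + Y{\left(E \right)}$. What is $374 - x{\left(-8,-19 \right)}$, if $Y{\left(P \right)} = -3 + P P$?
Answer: $311$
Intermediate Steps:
$Y{\left(P \right)} = -3 + P^{2}$
$x{\left(E,A \right)} = -1 + E^{2}$ ($x{\left(E,A \right)} = \left(5 - 3\right) + \left(-3 + E^{2}\right) = 2 + \left(-3 + E^{2}\right) = -1 + E^{2}$)
$374 - x{\left(-8,-19 \right)} = 374 - \left(-1 + \left(-8\right)^{2}\right) = 374 - \left(-1 + 64\right) = 374 - 63 = 311$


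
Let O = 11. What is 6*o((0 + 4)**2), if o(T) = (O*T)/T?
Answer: 66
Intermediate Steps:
o(T) = 11 (o(T) = (11*T)/T = 11)
6*o((0 + 4)**2) = 6*11 = 66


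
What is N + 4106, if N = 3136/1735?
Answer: 7127046/1735 ≈ 4107.8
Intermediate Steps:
N = 3136/1735 (N = 3136*(1/1735) = 3136/1735 ≈ 1.8075)
N + 4106 = 3136/1735 + 4106 = 7127046/1735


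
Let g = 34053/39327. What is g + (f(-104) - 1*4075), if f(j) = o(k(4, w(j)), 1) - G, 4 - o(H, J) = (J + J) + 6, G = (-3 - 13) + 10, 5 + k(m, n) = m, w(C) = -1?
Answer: -53381606/13109 ≈ -4072.1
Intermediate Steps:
k(m, n) = -5 + m
G = -6 (G = -16 + 10 = -6)
g = 11351/13109 (g = 34053*(1/39327) = 11351/13109 ≈ 0.86589)
o(H, J) = -2 - 2*J (o(H, J) = 4 - ((J + J) + 6) = 4 - (2*J + 6) = 4 - (6 + 2*J) = 4 + (-6 - 2*J) = -2 - 2*J)
f(j) = 2 (f(j) = (-2 - 2*1) - 1*(-6) = (-2 - 2) + 6 = -4 + 6 = 2)
g + (f(-104) - 1*4075) = 11351/13109 + (2 - 1*4075) = 11351/13109 + (2 - 4075) = 11351/13109 - 4073 = -53381606/13109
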